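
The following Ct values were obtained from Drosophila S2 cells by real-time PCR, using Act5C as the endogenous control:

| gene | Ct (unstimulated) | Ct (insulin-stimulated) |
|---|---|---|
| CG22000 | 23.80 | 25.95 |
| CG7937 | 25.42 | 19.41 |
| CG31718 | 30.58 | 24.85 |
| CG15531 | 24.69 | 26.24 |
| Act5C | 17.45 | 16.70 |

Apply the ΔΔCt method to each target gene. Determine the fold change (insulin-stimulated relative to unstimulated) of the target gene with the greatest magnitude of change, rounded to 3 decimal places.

CG22000: ΔΔCt = (25.95−16.70) − (23.80−17.45) = 9.25 − 6.35 = 2.90; fold change = 2^-2.90 = 0.134
CG7937: ΔΔCt = (19.41−16.70) − (25.42−17.45) = 2.71 − 7.97 = -5.26; fold change = 2^5.26 = 38.319
CG31718: ΔΔCt = (24.85−16.70) − (30.58−17.45) = 8.15 − 13.13 = -4.98; fold change = 2^4.98 = 31.559
CG15531: ΔΔCt = (26.24−16.70) − (24.69−17.45) = 9.54 − 7.24 = 2.30; fold change = 2^-2.30 = 0.203
CG7937 has the largest |ΔΔCt| = 5.26.

38.319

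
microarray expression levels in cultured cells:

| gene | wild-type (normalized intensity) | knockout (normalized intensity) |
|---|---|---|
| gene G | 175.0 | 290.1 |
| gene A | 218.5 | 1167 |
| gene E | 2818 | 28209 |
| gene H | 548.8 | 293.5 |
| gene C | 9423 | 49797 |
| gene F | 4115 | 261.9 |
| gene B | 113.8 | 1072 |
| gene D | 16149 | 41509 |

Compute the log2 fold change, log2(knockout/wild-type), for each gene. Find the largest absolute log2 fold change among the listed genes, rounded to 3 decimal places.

3.974

log2(290.1/175.0) = 0.729  (gene G)
log2(1167/218.5) = 2.417  (gene A)
log2(28209/2818) = 3.323  (gene E)
log2(293.5/548.8) = -0.903  (gene H)
log2(49797/9423) = 2.402  (gene C)
log2(261.9/4115) = -3.974  (gene F)
log2(1072/113.8) = 3.236  (gene B)
log2(41509/16149) = 1.362  (gene D)
The largest magnitude belongs to gene F.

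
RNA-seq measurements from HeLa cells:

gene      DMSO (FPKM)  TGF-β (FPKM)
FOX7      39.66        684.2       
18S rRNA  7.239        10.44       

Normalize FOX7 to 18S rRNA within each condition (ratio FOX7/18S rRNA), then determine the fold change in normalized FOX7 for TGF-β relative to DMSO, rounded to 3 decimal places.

FOX7/18S rRNA (DMSO) = 39.66 / 7.239 = 5.4787
FOX7/18S rRNA (TGF-β) = 684.2 / 10.44 = 65.536
Fold change = 65.536 / 5.4787 = 11.9621

11.962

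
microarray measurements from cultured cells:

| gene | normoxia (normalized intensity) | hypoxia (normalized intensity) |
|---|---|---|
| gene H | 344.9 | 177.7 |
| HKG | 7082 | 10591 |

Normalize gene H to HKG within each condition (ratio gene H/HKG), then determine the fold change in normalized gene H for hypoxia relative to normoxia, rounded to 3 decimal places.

0.345

gene H/HKG (normoxia) = 344.9 / 7082 = 0.048701
gene H/HKG (hypoxia) = 177.7 / 10591 = 0.016778
Fold change = 0.016778 / 0.048701 = 0.3445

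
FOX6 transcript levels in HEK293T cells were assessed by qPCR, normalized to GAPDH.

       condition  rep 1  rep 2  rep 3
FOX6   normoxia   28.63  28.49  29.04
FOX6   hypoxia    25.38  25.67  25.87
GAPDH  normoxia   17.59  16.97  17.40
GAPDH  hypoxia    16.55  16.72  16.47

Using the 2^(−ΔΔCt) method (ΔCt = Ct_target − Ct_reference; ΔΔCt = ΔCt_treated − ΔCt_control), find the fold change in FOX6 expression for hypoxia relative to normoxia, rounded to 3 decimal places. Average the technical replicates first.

5.063

Mean Ct: FOX6 normoxia 28.720; FOX6 hypoxia 25.640; GAPDH normoxia 17.320; GAPDH hypoxia 16.580
ΔCt(normoxia) = 28.720 − 17.320 = 11.400
ΔCt(hypoxia) = 25.640 − 16.580 = 9.060
ΔΔCt = 9.060 − 11.400 = -2.340
Fold change = 2^(−(-2.340)) = 2^2.340 = 5.0630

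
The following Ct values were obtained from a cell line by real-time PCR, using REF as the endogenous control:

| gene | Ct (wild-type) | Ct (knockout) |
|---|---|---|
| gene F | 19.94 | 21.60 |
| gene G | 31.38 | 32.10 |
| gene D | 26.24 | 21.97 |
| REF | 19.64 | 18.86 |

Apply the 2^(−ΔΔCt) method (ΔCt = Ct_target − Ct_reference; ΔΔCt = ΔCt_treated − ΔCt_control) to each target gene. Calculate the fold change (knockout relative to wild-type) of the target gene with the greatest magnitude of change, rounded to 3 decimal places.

11.236

gene F: ΔΔCt = (21.60−18.86) − (19.94−19.64) = 2.74 − 0.30 = 2.44; fold change = 2^-2.44 = 0.184
gene G: ΔΔCt = (32.10−18.86) − (31.38−19.64) = 13.24 − 11.74 = 1.50; fold change = 2^-1.50 = 0.354
gene D: ΔΔCt = (21.97−18.86) − (26.24−19.64) = 3.11 − 6.60 = -3.49; fold change = 2^3.49 = 11.236
gene D has the largest |ΔΔCt| = 3.49.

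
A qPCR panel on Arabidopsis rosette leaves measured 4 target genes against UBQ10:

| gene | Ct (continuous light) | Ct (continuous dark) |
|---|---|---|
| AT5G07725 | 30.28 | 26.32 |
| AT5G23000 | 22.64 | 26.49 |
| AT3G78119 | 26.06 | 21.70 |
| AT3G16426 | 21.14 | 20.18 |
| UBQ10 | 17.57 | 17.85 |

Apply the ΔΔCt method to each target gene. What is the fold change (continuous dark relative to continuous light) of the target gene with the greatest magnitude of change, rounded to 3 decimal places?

24.933

AT5G07725: ΔΔCt = (26.32−17.85) − (30.28−17.57) = 8.47 − 12.71 = -4.24; fold change = 2^4.24 = 18.896
AT5G23000: ΔΔCt = (26.49−17.85) − (22.64−17.57) = 8.64 − 5.07 = 3.57; fold change = 2^-3.57 = 0.084
AT3G78119: ΔΔCt = (21.70−17.85) − (26.06−17.57) = 3.85 − 8.49 = -4.64; fold change = 2^4.64 = 24.933
AT3G16426: ΔΔCt = (20.18−17.85) − (21.14−17.57) = 2.33 − 3.57 = -1.24; fold change = 2^1.24 = 2.362
AT3G78119 has the largest |ΔΔCt| = 4.64.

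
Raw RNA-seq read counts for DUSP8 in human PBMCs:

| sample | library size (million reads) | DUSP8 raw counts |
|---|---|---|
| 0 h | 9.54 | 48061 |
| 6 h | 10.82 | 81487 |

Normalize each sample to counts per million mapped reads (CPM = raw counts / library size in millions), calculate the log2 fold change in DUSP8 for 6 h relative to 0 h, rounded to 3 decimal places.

CPM(0 h) = 48061 / 9.54 = 5037.8407
CPM(6 h) = 81487 / 10.82 = 7531.1460
Fold change = 7531.1460 / 5037.8407 = 1.49492
log2(1.49492) = 0.5801

0.580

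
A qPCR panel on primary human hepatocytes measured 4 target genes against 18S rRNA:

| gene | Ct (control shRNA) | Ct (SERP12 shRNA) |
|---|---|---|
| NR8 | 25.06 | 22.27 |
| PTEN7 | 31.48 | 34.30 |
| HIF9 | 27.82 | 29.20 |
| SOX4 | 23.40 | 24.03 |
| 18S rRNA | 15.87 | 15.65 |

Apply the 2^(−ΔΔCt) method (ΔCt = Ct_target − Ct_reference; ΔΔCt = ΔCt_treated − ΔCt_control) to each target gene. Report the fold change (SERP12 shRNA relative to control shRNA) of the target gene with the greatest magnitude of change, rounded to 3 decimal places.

NR8: ΔΔCt = (22.27−15.65) − (25.06−15.87) = 6.62 − 9.19 = -2.57; fold change = 2^2.57 = 5.938
PTEN7: ΔΔCt = (34.30−15.65) − (31.48−15.87) = 18.65 − 15.61 = 3.04; fold change = 2^-3.04 = 0.122
HIF9: ΔΔCt = (29.20−15.65) − (27.82−15.87) = 13.55 − 11.95 = 1.60; fold change = 2^-1.60 = 0.330
SOX4: ΔΔCt = (24.03−15.65) − (23.40−15.87) = 8.38 − 7.53 = 0.85; fold change = 2^-0.85 = 0.555
PTEN7 has the largest |ΔΔCt| = 3.04.

0.122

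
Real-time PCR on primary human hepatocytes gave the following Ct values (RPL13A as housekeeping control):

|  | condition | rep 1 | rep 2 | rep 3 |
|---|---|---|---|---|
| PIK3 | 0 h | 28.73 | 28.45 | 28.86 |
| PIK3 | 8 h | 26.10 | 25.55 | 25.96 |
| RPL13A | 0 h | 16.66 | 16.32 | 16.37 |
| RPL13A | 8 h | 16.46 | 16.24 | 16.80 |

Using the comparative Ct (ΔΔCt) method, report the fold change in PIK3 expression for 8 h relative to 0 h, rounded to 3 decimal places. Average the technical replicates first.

Mean Ct: PIK3 0 h 28.680; PIK3 8 h 25.870; RPL13A 0 h 16.450; RPL13A 8 h 16.500
ΔCt(0 h) = 28.680 − 16.450 = 12.230
ΔCt(8 h) = 25.870 − 16.500 = 9.370
ΔΔCt = 9.370 − 12.230 = -2.860
Fold change = 2^(−(-2.860)) = 2^2.860 = 7.2602

7.260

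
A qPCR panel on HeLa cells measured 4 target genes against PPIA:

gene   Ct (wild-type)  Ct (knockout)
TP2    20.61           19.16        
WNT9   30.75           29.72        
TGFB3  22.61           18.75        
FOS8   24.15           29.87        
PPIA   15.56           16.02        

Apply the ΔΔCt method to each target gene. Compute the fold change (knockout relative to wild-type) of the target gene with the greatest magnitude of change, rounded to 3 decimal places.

TP2: ΔΔCt = (19.16−16.02) − (20.61−15.56) = 3.14 − 5.05 = -1.91; fold change = 2^1.91 = 3.758
WNT9: ΔΔCt = (29.72−16.02) − (30.75−15.56) = 13.70 − 15.19 = -1.49; fold change = 2^1.49 = 2.809
TGFB3: ΔΔCt = (18.75−16.02) − (22.61−15.56) = 2.73 − 7.05 = -4.32; fold change = 2^4.32 = 19.973
FOS8: ΔΔCt = (29.87−16.02) − (24.15−15.56) = 13.85 − 8.59 = 5.26; fold change = 2^-5.26 = 0.026
FOS8 has the largest |ΔΔCt| = 5.26.

0.026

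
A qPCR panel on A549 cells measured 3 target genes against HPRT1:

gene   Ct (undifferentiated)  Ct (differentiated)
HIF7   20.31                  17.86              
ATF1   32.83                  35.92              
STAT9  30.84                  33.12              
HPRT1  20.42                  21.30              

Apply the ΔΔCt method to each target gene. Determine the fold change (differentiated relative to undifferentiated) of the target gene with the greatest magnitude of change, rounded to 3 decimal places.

HIF7: ΔΔCt = (17.86−21.30) − (20.31−20.42) = -3.44 − (-0.11) = -3.33; fold change = 2^3.33 = 10.056
ATF1: ΔΔCt = (35.92−21.30) − (32.83−20.42) = 14.62 − 12.41 = 2.21; fold change = 2^-2.21 = 0.216
STAT9: ΔΔCt = (33.12−21.30) − (30.84−20.42) = 11.82 − 10.42 = 1.40; fold change = 2^-1.40 = 0.379
HIF7 has the largest |ΔΔCt| = 3.33.

10.056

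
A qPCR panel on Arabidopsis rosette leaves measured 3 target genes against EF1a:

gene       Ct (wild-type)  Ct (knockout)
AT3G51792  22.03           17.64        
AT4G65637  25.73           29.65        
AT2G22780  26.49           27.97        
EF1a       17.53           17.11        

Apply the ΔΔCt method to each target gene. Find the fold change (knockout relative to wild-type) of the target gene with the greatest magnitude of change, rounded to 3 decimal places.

AT3G51792: ΔΔCt = (17.64−17.11) − (22.03−17.53) = 0.53 − 4.50 = -3.97; fold change = 2^3.97 = 15.671
AT4G65637: ΔΔCt = (29.65−17.11) − (25.73−17.53) = 12.54 − 8.20 = 4.34; fold change = 2^-4.34 = 0.049
AT2G22780: ΔΔCt = (27.97−17.11) − (26.49−17.53) = 10.86 − 8.96 = 1.90; fold change = 2^-1.90 = 0.268
AT4G65637 has the largest |ΔΔCt| = 4.34.

0.049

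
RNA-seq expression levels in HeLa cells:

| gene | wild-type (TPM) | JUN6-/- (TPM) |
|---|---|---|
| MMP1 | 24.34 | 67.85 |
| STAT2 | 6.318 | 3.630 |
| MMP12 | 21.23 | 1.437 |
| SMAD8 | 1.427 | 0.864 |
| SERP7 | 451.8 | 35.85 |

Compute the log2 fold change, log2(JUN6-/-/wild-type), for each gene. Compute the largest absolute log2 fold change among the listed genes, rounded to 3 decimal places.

3.885

log2(67.85/24.34) = 1.479  (MMP1)
log2(3.630/6.318) = -0.799  (STAT2)
log2(1.437/21.23) = -3.885  (MMP12)
log2(0.864/1.427) = -0.724  (SMAD8)
log2(35.85/451.8) = -3.656  (SERP7)
The largest magnitude belongs to MMP12.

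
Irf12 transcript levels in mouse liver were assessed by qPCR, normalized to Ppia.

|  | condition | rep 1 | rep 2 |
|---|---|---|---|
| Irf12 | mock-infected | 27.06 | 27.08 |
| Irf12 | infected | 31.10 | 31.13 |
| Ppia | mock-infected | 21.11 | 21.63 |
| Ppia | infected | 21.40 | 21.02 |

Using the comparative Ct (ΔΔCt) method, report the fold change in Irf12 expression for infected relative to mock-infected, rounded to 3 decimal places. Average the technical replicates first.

0.054

Mean Ct: Irf12 mock-infected 27.070; Irf12 infected 31.115; Ppia mock-infected 21.370; Ppia infected 21.210
ΔCt(mock-infected) = 27.070 − 21.370 = 5.700
ΔCt(infected) = 31.115 − 21.210 = 9.905
ΔΔCt = 9.905 − 5.700 = 4.205
Fold change = 2^(−4.205) = 0.0542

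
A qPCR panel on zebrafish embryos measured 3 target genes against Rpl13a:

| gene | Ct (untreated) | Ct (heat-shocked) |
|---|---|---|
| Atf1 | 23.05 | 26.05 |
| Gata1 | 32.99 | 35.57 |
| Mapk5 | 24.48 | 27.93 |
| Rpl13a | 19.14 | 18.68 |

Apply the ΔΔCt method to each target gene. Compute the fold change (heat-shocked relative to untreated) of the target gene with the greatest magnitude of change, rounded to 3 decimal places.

Atf1: ΔΔCt = (26.05−18.68) − (23.05−19.14) = 7.37 − 3.91 = 3.46; fold change = 2^-3.46 = 0.091
Gata1: ΔΔCt = (35.57−18.68) − (32.99−19.14) = 16.89 − 13.85 = 3.04; fold change = 2^-3.04 = 0.122
Mapk5: ΔΔCt = (27.93−18.68) − (24.48−19.14) = 9.25 − 5.34 = 3.91; fold change = 2^-3.91 = 0.067
Mapk5 has the largest |ΔΔCt| = 3.91.

0.067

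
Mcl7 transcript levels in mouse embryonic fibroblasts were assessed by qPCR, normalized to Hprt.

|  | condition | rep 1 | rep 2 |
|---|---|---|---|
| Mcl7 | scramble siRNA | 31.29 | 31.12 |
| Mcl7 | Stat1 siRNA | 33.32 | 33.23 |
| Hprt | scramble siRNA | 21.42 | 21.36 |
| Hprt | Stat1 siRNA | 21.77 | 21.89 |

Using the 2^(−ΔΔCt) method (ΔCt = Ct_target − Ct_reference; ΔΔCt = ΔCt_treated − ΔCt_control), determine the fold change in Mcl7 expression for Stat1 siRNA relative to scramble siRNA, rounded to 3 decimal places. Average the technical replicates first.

0.323

Mean Ct: Mcl7 scramble siRNA 31.205; Mcl7 Stat1 siRNA 33.275; Hprt scramble siRNA 21.390; Hprt Stat1 siRNA 21.830
ΔCt(scramble siRNA) = 31.205 − 21.390 = 9.815
ΔCt(Stat1 siRNA) = 33.275 − 21.830 = 11.445
ΔΔCt = 11.445 − 9.815 = 1.630
Fold change = 2^(−1.630) = 0.3231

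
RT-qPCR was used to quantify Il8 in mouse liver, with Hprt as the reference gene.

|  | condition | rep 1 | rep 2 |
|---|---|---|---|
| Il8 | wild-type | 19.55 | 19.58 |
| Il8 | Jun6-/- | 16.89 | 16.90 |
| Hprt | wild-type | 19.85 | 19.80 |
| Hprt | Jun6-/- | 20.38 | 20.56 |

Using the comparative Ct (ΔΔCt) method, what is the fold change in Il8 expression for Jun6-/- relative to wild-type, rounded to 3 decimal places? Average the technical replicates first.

9.952

Mean Ct: Il8 wild-type 19.565; Il8 Jun6-/- 16.895; Hprt wild-type 19.825; Hprt Jun6-/- 20.470
ΔCt(wild-type) = 19.565 − 19.825 = -0.260
ΔCt(Jun6-/-) = 16.895 − 20.470 = -3.575
ΔΔCt = -3.575 − (-0.260) = -3.315
Fold change = 2^(−(-3.315)) = 2^3.315 = 9.9521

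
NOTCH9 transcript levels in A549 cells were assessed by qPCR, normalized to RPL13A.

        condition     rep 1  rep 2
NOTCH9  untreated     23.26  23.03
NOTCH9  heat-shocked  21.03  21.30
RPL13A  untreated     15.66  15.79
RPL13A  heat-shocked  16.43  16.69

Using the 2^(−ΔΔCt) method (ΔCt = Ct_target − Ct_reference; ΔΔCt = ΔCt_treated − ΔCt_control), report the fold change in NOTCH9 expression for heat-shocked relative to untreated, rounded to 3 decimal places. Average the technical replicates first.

Mean Ct: NOTCH9 untreated 23.145; NOTCH9 heat-shocked 21.165; RPL13A untreated 15.725; RPL13A heat-shocked 16.560
ΔCt(untreated) = 23.145 − 15.725 = 7.420
ΔCt(heat-shocked) = 21.165 − 16.560 = 4.605
ΔΔCt = 4.605 − 7.420 = -2.815
Fold change = 2^(−(-2.815)) = 2^2.815 = 7.0372

7.037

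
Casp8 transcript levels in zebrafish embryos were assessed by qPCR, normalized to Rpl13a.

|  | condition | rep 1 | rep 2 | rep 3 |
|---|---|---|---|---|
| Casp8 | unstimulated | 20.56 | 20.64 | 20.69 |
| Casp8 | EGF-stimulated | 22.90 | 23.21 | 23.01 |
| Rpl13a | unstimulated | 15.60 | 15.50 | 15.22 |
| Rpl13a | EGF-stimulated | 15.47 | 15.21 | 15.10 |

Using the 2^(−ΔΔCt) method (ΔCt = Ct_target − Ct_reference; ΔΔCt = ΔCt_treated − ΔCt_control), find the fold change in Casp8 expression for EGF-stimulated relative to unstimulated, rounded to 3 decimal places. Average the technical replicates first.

0.166

Mean Ct: Casp8 unstimulated 20.630; Casp8 EGF-stimulated 23.040; Rpl13a unstimulated 15.440; Rpl13a EGF-stimulated 15.260
ΔCt(unstimulated) = 20.630 − 15.440 = 5.190
ΔCt(EGF-stimulated) = 23.040 − 15.260 = 7.780
ΔΔCt = 7.780 − 5.190 = 2.590
Fold change = 2^(−2.590) = 0.1661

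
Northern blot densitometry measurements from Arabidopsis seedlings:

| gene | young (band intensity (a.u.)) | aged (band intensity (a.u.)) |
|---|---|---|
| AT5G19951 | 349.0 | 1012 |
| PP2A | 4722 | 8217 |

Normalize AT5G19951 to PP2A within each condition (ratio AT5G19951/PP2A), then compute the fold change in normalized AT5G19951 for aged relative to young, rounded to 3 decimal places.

AT5G19951/PP2A (young) = 349.0 / 4722 = 0.073909
AT5G19951/PP2A (aged) = 1012 / 8217 = 0.12316
Fold change = 0.12316 / 0.073909 = 1.6664

1.666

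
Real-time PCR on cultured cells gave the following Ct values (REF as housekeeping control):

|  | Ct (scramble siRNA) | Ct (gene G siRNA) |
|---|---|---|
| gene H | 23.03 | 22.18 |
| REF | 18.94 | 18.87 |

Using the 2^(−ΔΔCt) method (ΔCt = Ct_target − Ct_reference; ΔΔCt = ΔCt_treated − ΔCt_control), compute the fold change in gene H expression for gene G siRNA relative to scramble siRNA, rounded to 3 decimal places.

ΔCt(scramble siRNA) = 23.030 − 18.940 = 4.090
ΔCt(gene G siRNA) = 22.180 − 18.870 = 3.310
ΔΔCt = 3.310 − 4.090 = -0.780
Fold change = 2^(−(-0.780)) = 2^0.780 = 1.7171

1.717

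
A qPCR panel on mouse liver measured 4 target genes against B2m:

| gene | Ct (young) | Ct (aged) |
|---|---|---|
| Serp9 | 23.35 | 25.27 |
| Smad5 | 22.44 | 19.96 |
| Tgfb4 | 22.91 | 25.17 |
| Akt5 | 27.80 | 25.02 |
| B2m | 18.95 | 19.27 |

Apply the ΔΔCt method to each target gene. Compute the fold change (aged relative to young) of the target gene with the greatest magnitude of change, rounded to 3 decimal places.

Serp9: ΔΔCt = (25.27−19.27) − (23.35−18.95) = 6.00 − 4.40 = 1.60; fold change = 2^-1.60 = 0.330
Smad5: ΔΔCt = (19.96−19.27) − (22.44−18.95) = 0.69 − 3.49 = -2.80; fold change = 2^2.80 = 6.964
Tgfb4: ΔΔCt = (25.17−19.27) − (22.91−18.95) = 5.90 − 3.96 = 1.94; fold change = 2^-1.94 = 0.261
Akt5: ΔΔCt = (25.02−19.27) − (27.80−18.95) = 5.75 − 8.85 = -3.10; fold change = 2^3.10 = 8.574
Akt5 has the largest |ΔΔCt| = 3.10.

8.574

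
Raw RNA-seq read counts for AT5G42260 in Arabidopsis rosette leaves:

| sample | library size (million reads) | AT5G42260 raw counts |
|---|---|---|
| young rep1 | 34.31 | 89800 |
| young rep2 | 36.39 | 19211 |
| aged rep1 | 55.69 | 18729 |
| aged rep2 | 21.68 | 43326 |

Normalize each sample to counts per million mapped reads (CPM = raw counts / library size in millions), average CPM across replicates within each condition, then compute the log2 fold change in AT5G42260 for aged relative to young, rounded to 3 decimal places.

-0.430

CPM(young rep1) = 89800 / 34.31 = 2617.3127
CPM(young rep2) = 19211 / 36.39 = 527.9198
CPM(aged rep1) = 18729 / 55.69 = 336.3081
CPM(aged rep2) = 43326 / 21.68 = 1998.4317
mean CPM(young) = 1572.6162; mean CPM(aged) = 1167.3699
Fold change = 1167.3699 / 1572.6162 = 0.74231
log2(0.74231) = -0.4299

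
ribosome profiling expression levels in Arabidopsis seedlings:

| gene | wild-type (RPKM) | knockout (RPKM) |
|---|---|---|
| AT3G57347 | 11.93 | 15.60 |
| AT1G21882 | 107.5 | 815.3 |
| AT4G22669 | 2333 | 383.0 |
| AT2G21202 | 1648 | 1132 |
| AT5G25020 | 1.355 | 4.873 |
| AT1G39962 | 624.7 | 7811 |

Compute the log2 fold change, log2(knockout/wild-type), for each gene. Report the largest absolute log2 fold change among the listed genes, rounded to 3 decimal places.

log2(15.60/11.93) = 0.387  (AT3G57347)
log2(815.3/107.5) = 2.923  (AT1G21882)
log2(383.0/2333) = -2.607  (AT4G22669)
log2(1132/1648) = -0.542  (AT2G21202)
log2(4.873/1.355) = 1.847  (AT5G25020)
log2(7811/624.7) = 3.644  (AT1G39962)
The largest magnitude belongs to AT1G39962.

3.644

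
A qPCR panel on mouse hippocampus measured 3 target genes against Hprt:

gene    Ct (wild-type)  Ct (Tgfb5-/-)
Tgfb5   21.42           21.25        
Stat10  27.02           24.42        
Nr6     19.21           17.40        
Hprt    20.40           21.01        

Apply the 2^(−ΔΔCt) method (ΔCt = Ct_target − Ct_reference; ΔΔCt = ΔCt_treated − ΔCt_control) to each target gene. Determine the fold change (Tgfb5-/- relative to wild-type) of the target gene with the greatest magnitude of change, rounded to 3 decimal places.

9.254

Tgfb5: ΔΔCt = (21.25−21.01) − (21.42−20.40) = 0.24 − 1.02 = -0.78; fold change = 2^0.78 = 1.717
Stat10: ΔΔCt = (24.42−21.01) − (27.02−20.40) = 3.41 − 6.62 = -3.21; fold change = 2^3.21 = 9.254
Nr6: ΔΔCt = (17.40−21.01) − (19.21−20.40) = -3.61 − (-1.19) = -2.42; fold change = 2^2.42 = 5.352
Stat10 has the largest |ΔΔCt| = 3.21.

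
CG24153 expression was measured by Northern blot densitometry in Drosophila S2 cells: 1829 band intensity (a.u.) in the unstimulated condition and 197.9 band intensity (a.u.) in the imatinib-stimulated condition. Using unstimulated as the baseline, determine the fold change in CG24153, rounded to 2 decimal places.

0.11

Fold change = 197.9 / 1829 = 0.108
CG24153 is downregulated.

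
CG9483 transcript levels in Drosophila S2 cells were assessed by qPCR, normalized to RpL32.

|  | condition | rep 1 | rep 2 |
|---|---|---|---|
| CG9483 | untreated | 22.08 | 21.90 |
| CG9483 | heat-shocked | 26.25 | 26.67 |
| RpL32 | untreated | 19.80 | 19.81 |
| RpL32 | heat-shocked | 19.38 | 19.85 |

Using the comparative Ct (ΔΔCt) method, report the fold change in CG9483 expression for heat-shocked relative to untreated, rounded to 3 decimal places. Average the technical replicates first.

Mean Ct: CG9483 untreated 21.990; CG9483 heat-shocked 26.460; RpL32 untreated 19.805; RpL32 heat-shocked 19.615
ΔCt(untreated) = 21.990 − 19.805 = 2.185
ΔCt(heat-shocked) = 26.460 − 19.615 = 6.845
ΔΔCt = 6.845 − 2.185 = 4.660
Fold change = 2^(−4.660) = 0.0396

0.040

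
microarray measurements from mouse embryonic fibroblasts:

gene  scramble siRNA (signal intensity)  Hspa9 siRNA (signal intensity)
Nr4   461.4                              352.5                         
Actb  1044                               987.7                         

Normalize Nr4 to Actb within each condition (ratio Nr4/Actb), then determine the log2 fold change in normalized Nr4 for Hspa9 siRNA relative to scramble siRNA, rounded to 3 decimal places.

-0.308

Nr4/Actb (scramble siRNA) = 461.4 / 1044 = 0.44195
Nr4/Actb (Hspa9 siRNA) = 352.5 / 987.7 = 0.35689
Fold change = 0.35689 / 0.44195 = 0.8075
log2(0.8075) = -0.3084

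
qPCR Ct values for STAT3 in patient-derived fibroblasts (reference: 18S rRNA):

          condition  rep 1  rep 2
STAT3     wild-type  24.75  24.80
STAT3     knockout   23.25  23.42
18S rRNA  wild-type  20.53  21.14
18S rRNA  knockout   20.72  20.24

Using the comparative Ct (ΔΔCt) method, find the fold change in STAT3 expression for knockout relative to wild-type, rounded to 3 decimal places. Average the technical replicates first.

Mean Ct: STAT3 wild-type 24.775; STAT3 knockout 23.335; 18S rRNA wild-type 20.835; 18S rRNA knockout 20.480
ΔCt(wild-type) = 24.775 − 20.835 = 3.940
ΔCt(knockout) = 23.335 − 20.480 = 2.855
ΔΔCt = 2.855 − 3.940 = -1.085
Fold change = 2^(−(-1.085)) = 2^1.085 = 2.1214

2.121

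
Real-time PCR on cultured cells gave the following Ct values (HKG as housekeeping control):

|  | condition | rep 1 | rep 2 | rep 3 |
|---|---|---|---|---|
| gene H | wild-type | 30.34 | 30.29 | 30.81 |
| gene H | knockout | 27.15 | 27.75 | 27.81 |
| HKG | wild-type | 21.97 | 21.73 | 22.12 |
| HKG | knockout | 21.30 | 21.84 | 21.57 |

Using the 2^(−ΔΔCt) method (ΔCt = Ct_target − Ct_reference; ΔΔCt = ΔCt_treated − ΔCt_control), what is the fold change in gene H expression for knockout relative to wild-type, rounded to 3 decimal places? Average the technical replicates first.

5.816

Mean Ct: gene H wild-type 30.480; gene H knockout 27.570; HKG wild-type 21.940; HKG knockout 21.570
ΔCt(wild-type) = 30.480 − 21.940 = 8.540
ΔCt(knockout) = 27.570 − 21.570 = 6.000
ΔΔCt = 6.000 − 8.540 = -2.540
Fold change = 2^(−(-2.540)) = 2^2.540 = 5.8159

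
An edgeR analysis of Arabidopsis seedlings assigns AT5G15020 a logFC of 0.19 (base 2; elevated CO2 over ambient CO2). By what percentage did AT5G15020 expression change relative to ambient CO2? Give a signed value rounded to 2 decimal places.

14.08%

Fold change = 2^(0.19) = 1.1408
Percent change = (FC − 1) × 100% = (1.1408 − 1) × 100 = 14.08%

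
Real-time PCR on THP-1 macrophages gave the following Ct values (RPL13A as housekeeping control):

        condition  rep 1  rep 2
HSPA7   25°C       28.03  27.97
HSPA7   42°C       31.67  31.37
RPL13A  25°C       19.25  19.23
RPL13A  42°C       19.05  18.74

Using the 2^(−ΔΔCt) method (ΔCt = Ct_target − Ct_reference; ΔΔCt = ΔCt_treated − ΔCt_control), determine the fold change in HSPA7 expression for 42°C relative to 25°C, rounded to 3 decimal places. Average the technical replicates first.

Mean Ct: HSPA7 25°C 28.000; HSPA7 42°C 31.520; RPL13A 25°C 19.240; RPL13A 42°C 18.895
ΔCt(25°C) = 28.000 − 19.240 = 8.760
ΔCt(42°C) = 31.520 − 18.895 = 12.625
ΔΔCt = 12.625 − 8.760 = 3.865
Fold change = 2^(−3.865) = 0.0686

0.069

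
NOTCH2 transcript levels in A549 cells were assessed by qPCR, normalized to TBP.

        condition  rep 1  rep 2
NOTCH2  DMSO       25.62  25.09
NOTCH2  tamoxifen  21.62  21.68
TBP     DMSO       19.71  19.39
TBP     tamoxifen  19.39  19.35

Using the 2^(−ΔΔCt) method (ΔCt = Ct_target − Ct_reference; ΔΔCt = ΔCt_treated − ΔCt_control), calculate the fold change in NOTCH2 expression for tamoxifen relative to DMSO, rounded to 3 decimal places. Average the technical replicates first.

11.511

Mean Ct: NOTCH2 DMSO 25.355; NOTCH2 tamoxifen 21.650; TBP DMSO 19.550; TBP tamoxifen 19.370
ΔCt(DMSO) = 25.355 − 19.550 = 5.805
ΔCt(tamoxifen) = 21.650 − 19.370 = 2.280
ΔΔCt = 2.280 − 5.805 = -3.525
Fold change = 2^(−(-3.525)) = 2^3.525 = 11.5115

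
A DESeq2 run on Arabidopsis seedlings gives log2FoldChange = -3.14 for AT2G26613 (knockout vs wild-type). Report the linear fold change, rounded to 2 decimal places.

Fold change = 2^(-3.14) = 0.113

0.11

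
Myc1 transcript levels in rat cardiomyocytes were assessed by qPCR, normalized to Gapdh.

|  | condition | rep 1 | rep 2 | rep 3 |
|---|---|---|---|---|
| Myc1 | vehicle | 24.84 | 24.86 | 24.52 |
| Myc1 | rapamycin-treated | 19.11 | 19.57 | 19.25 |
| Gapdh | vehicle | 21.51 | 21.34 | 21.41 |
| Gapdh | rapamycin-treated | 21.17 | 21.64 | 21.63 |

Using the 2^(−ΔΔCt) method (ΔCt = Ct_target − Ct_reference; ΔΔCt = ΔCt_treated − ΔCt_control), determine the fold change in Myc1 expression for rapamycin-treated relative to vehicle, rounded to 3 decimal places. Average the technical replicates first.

44.942

Mean Ct: Myc1 vehicle 24.740; Myc1 rapamycin-treated 19.310; Gapdh vehicle 21.420; Gapdh rapamycin-treated 21.480
ΔCt(vehicle) = 24.740 − 21.420 = 3.320
ΔCt(rapamycin-treated) = 19.310 − 21.480 = -2.170
ΔΔCt = -2.170 − 3.320 = -5.490
Fold change = 2^(−(-5.490)) = 2^5.490 = 44.9422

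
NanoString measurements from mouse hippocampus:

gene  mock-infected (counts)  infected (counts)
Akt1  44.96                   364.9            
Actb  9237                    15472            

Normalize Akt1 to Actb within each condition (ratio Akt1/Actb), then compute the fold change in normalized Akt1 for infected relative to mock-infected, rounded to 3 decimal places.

4.845

Akt1/Actb (mock-infected) = 44.96 / 9237 = 0.0048674
Akt1/Actb (infected) = 364.9 / 15472 = 0.023585
Fold change = 0.023585 / 0.0048674 = 4.8454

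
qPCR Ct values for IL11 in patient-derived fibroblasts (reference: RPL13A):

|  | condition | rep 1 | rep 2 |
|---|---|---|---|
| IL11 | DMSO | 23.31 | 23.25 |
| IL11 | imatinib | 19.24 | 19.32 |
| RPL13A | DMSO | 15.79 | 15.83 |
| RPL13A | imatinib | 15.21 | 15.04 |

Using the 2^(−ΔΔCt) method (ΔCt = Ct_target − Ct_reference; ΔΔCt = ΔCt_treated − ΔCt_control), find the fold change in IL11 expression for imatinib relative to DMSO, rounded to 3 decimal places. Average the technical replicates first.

9.952

Mean Ct: IL11 DMSO 23.280; IL11 imatinib 19.280; RPL13A DMSO 15.810; RPL13A imatinib 15.125
ΔCt(DMSO) = 23.280 − 15.810 = 7.470
ΔCt(imatinib) = 19.280 − 15.125 = 4.155
ΔΔCt = 4.155 − 7.470 = -3.315
Fold change = 2^(−(-3.315)) = 2^3.315 = 9.9521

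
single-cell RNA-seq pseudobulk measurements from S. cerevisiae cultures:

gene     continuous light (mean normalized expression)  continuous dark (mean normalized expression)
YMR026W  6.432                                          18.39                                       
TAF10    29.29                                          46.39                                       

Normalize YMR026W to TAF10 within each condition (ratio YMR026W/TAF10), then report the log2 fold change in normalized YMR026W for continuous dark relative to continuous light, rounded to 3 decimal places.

YMR026W/TAF10 (continuous light) = 6.432 / 29.29 = 0.2196
YMR026W/TAF10 (continuous dark) = 18.39 / 46.39 = 0.39642
Fold change = 0.39642 / 0.2196 = 1.8052
log2(1.8052) = 0.8522

0.852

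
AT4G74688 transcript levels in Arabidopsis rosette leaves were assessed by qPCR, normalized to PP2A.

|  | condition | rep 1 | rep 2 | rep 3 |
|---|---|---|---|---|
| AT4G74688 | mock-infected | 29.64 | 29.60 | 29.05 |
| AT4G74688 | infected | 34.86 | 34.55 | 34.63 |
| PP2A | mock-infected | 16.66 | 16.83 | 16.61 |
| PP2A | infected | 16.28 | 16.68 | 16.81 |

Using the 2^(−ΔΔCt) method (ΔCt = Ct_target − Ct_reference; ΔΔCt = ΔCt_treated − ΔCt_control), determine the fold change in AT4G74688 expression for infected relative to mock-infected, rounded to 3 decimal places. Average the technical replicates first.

Mean Ct: AT4G74688 mock-infected 29.430; AT4G74688 infected 34.680; PP2A mock-infected 16.700; PP2A infected 16.590
ΔCt(mock-infected) = 29.430 − 16.700 = 12.730
ΔCt(infected) = 34.680 − 16.590 = 18.090
ΔΔCt = 18.090 − 12.730 = 5.360
Fold change = 2^(−5.360) = 0.0243

0.024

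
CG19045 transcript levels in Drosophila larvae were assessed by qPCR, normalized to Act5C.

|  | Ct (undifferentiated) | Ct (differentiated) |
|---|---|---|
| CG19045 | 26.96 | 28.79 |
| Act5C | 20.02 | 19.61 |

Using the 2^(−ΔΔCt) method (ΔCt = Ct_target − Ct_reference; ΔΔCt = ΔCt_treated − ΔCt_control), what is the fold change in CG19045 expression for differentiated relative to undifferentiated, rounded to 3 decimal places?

0.212

ΔCt(undifferentiated) = 26.960 − 20.020 = 6.940
ΔCt(differentiated) = 28.790 − 19.610 = 9.180
ΔΔCt = 9.180 − 6.940 = 2.240
Fold change = 2^(−2.240) = 0.2117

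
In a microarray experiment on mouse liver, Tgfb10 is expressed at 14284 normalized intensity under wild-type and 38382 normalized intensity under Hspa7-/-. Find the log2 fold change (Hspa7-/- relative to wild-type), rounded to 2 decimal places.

1.43

Fold change = 38382 / 14284 = 2.6871
log2(2.6871) = 1.426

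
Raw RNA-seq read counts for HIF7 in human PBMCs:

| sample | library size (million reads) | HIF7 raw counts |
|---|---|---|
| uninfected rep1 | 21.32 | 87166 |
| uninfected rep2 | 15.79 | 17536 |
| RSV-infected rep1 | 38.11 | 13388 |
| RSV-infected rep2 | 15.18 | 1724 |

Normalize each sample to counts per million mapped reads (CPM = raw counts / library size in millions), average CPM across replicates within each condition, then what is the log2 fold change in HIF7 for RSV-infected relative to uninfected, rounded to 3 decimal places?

-3.483

CPM(uninfected rep1) = 87166 / 21.32 = 4088.4615
CPM(uninfected rep2) = 17536 / 15.79 = 1110.5763
CPM(RSV-infected rep1) = 13388 / 38.11 = 351.2989
CPM(RSV-infected rep2) = 1724 / 15.18 = 113.5705
mean CPM(uninfected) = 2599.5189; mean CPM(RSV-infected) = 232.4347
Fold change = 232.4347 / 2599.5189 = 0.08941
log2(0.08941) = -3.4833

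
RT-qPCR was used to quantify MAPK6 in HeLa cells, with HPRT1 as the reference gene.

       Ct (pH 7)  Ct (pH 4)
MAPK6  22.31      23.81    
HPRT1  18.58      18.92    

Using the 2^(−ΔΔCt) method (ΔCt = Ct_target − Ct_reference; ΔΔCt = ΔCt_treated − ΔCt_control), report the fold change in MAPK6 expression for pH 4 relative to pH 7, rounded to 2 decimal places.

0.45

ΔCt(pH 7) = 22.310 − 18.580 = 3.730
ΔCt(pH 4) = 23.810 − 18.920 = 4.890
ΔΔCt = 4.890 − 3.730 = 1.160
Fold change = 2^(−1.160) = 0.448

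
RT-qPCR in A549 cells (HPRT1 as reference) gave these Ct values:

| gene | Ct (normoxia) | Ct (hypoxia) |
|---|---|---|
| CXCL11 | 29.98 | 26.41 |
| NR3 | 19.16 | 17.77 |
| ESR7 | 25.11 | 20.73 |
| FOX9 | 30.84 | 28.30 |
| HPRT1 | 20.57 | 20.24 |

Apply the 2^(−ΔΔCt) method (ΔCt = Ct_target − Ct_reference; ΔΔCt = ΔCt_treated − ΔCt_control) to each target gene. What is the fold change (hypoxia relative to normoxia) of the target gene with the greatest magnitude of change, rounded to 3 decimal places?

CXCL11: ΔΔCt = (26.41−20.24) − (29.98−20.57) = 6.17 − 9.41 = -3.24; fold change = 2^3.24 = 9.448
NR3: ΔΔCt = (17.77−20.24) − (19.16−20.57) = -2.47 − (-1.41) = -1.06; fold change = 2^1.06 = 2.085
ESR7: ΔΔCt = (20.73−20.24) − (25.11−20.57) = 0.49 − 4.54 = -4.05; fold change = 2^4.05 = 16.564
FOX9: ΔΔCt = (28.30−20.24) − (30.84−20.57) = 8.06 − 10.27 = -2.21; fold change = 2^2.21 = 4.627
ESR7 has the largest |ΔΔCt| = 4.05.

16.564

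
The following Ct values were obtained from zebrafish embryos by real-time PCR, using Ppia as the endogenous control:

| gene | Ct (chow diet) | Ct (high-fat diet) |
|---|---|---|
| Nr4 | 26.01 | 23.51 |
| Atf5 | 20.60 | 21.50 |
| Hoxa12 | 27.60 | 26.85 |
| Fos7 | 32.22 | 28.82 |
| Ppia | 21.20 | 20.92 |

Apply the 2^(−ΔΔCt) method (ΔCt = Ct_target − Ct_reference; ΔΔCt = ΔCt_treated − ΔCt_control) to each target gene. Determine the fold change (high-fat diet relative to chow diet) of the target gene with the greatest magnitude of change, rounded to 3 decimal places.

8.694

Nr4: ΔΔCt = (23.51−20.92) − (26.01−21.20) = 2.59 − 4.81 = -2.22; fold change = 2^2.22 = 4.659
Atf5: ΔΔCt = (21.50−20.92) − (20.60−21.20) = 0.58 − (-0.60) = 1.18; fold change = 2^-1.18 = 0.441
Hoxa12: ΔΔCt = (26.85−20.92) − (27.60−21.20) = 5.93 − 6.40 = -0.47; fold change = 2^0.47 = 1.385
Fos7: ΔΔCt = (28.82−20.92) − (32.22−21.20) = 7.90 − 11.02 = -3.12; fold change = 2^3.12 = 8.694
Fos7 has the largest |ΔΔCt| = 3.12.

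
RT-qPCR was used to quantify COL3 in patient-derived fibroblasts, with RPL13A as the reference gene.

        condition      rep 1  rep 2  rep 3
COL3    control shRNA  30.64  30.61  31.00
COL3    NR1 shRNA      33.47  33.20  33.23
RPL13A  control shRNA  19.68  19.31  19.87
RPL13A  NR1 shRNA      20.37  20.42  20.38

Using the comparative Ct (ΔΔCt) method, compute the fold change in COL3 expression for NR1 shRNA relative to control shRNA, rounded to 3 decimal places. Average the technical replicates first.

0.291

Mean Ct: COL3 control shRNA 30.750; COL3 NR1 shRNA 33.300; RPL13A control shRNA 19.620; RPL13A NR1 shRNA 20.390
ΔCt(control shRNA) = 30.750 − 19.620 = 11.130
ΔCt(NR1 shRNA) = 33.300 − 20.390 = 12.910
ΔΔCt = 12.910 − 11.130 = 1.780
Fold change = 2^(−1.780) = 0.2912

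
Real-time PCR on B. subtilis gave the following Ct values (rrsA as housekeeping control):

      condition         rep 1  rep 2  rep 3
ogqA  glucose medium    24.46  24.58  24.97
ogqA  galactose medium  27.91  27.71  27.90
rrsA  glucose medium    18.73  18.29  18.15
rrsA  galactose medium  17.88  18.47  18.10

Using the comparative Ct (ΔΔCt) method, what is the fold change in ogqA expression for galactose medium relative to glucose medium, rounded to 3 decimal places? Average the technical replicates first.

Mean Ct: ogqA glucose medium 24.670; ogqA galactose medium 27.840; rrsA glucose medium 18.390; rrsA galactose medium 18.150
ΔCt(glucose medium) = 24.670 − 18.390 = 6.280
ΔCt(galactose medium) = 27.840 − 18.150 = 9.690
ΔΔCt = 9.690 − 6.280 = 3.410
Fold change = 2^(−3.410) = 0.0941

0.094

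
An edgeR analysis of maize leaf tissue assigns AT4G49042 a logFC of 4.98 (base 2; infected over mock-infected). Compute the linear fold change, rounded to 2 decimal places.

31.56

Fold change = 2^(4.98) = 31.559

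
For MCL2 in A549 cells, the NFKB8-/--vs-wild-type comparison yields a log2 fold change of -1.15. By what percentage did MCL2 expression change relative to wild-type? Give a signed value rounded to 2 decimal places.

-54.94%

Fold change = 2^(-1.15) = 0.4506
Percent change = (FC − 1) × 100% = (0.4506 − 1) × 100 = -54.94%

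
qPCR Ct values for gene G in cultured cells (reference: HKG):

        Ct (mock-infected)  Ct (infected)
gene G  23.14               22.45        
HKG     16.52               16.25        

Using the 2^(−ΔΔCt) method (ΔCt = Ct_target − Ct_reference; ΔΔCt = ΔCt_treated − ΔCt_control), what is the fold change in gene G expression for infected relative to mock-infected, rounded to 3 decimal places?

1.338

ΔCt(mock-infected) = 23.140 − 16.520 = 6.620
ΔCt(infected) = 22.450 − 16.250 = 6.200
ΔΔCt = 6.200 − 6.620 = -0.420
Fold change = 2^(−(-0.420)) = 2^0.420 = 1.3379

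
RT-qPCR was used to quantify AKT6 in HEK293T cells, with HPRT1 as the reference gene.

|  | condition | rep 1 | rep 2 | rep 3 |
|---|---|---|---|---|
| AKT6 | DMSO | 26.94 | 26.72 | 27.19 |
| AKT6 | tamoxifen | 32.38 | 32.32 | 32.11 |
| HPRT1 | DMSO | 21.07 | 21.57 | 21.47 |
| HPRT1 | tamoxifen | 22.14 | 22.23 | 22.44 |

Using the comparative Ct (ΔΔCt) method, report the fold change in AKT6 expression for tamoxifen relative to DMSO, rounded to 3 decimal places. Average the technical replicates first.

Mean Ct: AKT6 DMSO 26.950; AKT6 tamoxifen 32.270; HPRT1 DMSO 21.370; HPRT1 tamoxifen 22.270
ΔCt(DMSO) = 26.950 − 21.370 = 5.580
ΔCt(tamoxifen) = 32.270 − 22.270 = 10.000
ΔΔCt = 10.000 − 5.580 = 4.420
Fold change = 2^(−4.420) = 0.0467

0.047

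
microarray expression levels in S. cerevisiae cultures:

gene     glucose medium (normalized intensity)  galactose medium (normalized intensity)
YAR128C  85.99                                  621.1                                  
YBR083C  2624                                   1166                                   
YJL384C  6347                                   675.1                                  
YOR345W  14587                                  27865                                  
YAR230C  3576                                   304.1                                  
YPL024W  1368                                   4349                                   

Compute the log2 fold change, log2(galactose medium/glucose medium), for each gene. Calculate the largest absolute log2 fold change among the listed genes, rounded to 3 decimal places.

log2(621.1/85.99) = 2.853  (YAR128C)
log2(1166/2624) = -1.170  (YBR083C)
log2(675.1/6347) = -3.233  (YJL384C)
log2(27865/14587) = 0.934  (YOR345W)
log2(304.1/3576) = -3.556  (YAR230C)
log2(4349/1368) = 1.669  (YPL024W)
The largest magnitude belongs to YAR230C.

3.556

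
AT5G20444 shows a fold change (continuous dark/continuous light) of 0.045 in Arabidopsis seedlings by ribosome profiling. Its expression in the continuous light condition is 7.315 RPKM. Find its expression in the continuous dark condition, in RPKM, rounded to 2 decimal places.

continuous dark expression = 7.315 × 0.045 = 0.33

0.33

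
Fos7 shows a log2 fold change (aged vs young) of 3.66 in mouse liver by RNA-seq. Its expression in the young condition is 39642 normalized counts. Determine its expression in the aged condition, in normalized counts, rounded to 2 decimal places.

Fold change = 2^(3.66) = 12.6407
aged expression = 39642 × 12.6407 = 501101.08

501101.08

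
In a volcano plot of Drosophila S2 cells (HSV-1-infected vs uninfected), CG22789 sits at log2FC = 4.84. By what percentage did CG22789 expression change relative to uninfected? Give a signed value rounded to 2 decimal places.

Fold change = 2^(4.84) = 28.6408
Percent change = (FC − 1) × 100% = (28.6408 − 1) × 100 = 2764.08%

2764.08%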